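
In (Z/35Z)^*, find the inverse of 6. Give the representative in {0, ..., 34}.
6^(−1) ≡ 6 (mod 35)

Apply the extended Euclidean algorithm to (35, 6), tracking rows (r, s, t) with s·35 + t·6 = r. Each division r_prev = q·r_cur + r_new produces the new row as (previous row) − q·(current row):
  row A: (35, 1, 0)   [1·35 + 0·6 = 35]
  row B: (6, 0, 1)   [0·35 + 1·6 = 6]
  35 = 5·6 + 5   → row C = row A − 5·row B = (5, 1, −5)   [check: 1·35 − 5·6 = 5]
  6 = 1·5 + 1   → row D = row B − 1·row C = (1, −1, 6)   [check: −1·35 + 6·6 = 1]
  5 = 5·1 + 0   → remainder 0, stop. gcd = 1 (last nonzero row D).
The gcd is 1, so 6 is invertible mod 35. The last nonzero row gives −1·35 + 6·6 = 1, so t = 6. So 6^(−1) ≡ 6 (mod 35). Verify: 6 · 6 = 36 ≡ 1 (mod 35). ✓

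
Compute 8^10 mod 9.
1

Use repeated squaring. Binary(10) = 1010. Walk through the bits of the exponent 10 left-to-right: at each bit after the leading one, square the running value, then multiply by 8 if the bit is 1 (always reducing mod 9):
  bit 1 = 1 (leading): start with 8.
  bit 2 = 0: square 8^2 = 64 ≡ 1 (mod 9).
  bit 3 = 1: square 1^2 = 1; bit is 1, so multiply 1·8 = 8 (mod 9).
  bit 4 = 0: square 8^2 = 64 ≡ 1 (mod 9).
Final value: 8^10 ≡ 1 (mod 9).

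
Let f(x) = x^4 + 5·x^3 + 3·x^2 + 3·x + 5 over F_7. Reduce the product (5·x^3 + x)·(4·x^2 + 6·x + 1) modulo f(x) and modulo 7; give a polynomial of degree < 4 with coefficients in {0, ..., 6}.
Multiply as integer polynomials: a · b = 20·x^5 + 30·x^4 + 9·x^3 + 6·x^2 + x. Reducing coefficients mod 7: a · b ≡ 6·x^5 + 2·x^4 + 2·x^3 + 6·x^2 + x. Now divide by f(x) = x^4 + 5·x^3 + 3·x^2 + 3·x + 5 in F_7[x], eliminating the leading term at each step:
  leading term 6·x^5: subtract (6·x)·f(x) = 6·x^5 + 2·x^4 + 4·x^3 + 4·x^2 + 2·x, leaving 5·x^3 + 2·x^2 + 6·x (coefficients mod 7)
The degree is now < 4, so this is the remainder. Hence a · b ≡ 5·x^3 + 2·x^2 + 6·x in F_7[x]/(f).

Final answer: a · b ≡ 5·x^3 + 2·x^2 + 6·x (mod f(x))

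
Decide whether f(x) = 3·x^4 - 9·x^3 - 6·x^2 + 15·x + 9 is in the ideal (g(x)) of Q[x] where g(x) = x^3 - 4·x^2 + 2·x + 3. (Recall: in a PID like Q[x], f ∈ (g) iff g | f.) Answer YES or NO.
In Q[x] the ideal (g) consists of all multiples of g, so f ∈ (g) iff g | f, i.e. iff the remainder of f on division by g is 0. Divide f by g (g is monic, so eliminate the leading term of the running remainder at each step):
  leading term 3·x^4: subtract (3·x)·g(x) = 3·x^4 - 12·x^3 + 6·x^2 + 9·x, leaving 3·x^3 - 12·x^2 + 6·x + 9
  leading term 3·x^3: subtract (3)·g(x) = 3·x^3 - 12·x^2 + 6·x + 9, leaving 0
The remainder is 0, so f(x) = g(x) · h(x) with h(x) = 3·x + 3. Hence g | f, i.e. f ∈ (g).

Final answer: YES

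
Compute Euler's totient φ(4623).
φ is multiplicative, with φ(p^e) = p^e − p^(e−1). Factorise 4623 = 3 · 23 · 67. Then
  φ(4623) = (3 − 1) · (23 − 1) · (67 − 1) = 2 · 22 · 66 = 2904.

Final answer: φ(4623) = 2904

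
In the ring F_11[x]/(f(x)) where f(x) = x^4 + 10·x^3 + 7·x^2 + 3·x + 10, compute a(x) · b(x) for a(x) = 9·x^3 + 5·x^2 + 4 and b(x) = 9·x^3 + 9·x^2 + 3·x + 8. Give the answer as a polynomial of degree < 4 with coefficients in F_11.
Multiply as integer polynomials: a · b = 81·x^6 + 126·x^5 + 72·x^4 + 123·x^3 + 76·x^2 + 12·x + 32. Reducing coefficients mod 11: a · b ≡ 4·x^6 + 5·x^5 + 6·x^4 + 2·x^3 + 10·x^2 + x + 10. Now divide by f(x) = x^4 + 10·x^3 + 7·x^2 + 3·x + 10 in F_11[x], eliminating the leading term at each step:
  leading term 4·x^6: subtract (4·x^2)·f(x) = 4·x^6 + 7·x^5 + 6·x^4 + x^3 + 7·x^2, leaving 9·x^5 + x^3 + 3·x^2 + x + 10 (coefficients mod 11)
  leading term 9·x^5: subtract (9·x)·f(x) = 9·x^5 + 2·x^4 + 8·x^3 + 5·x^2 + 2·x, leaving 9·x^4 + 4·x^3 + 9·x^2 + 10·x + 10 (coefficients mod 11)
  leading term 9·x^4: subtract (9)·f(x) = 9·x^4 + 2·x^3 + 8·x^2 + 5·x + 2, leaving 2·x^3 + x^2 + 5·x + 8 (coefficients mod 11)
The degree is now < 4, so this is the remainder. Hence a · b ≡ 2·x^3 + x^2 + 5·x + 8 in F_11[x]/(f).

Final answer: a · b ≡ 2·x^3 + x^2 + 5·x + 8 (mod f(x))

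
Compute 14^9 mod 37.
Use repeated squaring. Binary(9) = 1001. Walk through the bits of the exponent 9 left-to-right: at each bit after the leading one, square the running value, then multiply by 14 if the bit is 1 (always reducing mod 37):
  bit 1 = 1 (leading): start with 14.
  bit 2 = 0: square 14^2 = 196 ≡ 11 (mod 37).
  bit 3 = 0: square 11^2 = 121 ≡ 10 (mod 37).
  bit 4 = 1: square 10^2 = 100 ≡ 26; bit is 1, so multiply 26·14 = 364 ≡ 31 (mod 37).
Final value: 14^9 ≡ 31 (mod 37).

Final answer: 31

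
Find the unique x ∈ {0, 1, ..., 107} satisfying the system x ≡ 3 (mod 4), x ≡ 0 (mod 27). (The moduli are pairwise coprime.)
x ≡ 27 (mod 108); the representative in [0, 108) is 27

The moduli 4, 27 are pairwise coprime, so by the CRT there is a unique solution mod 4·27 = 108.
Solve by successive substitution. Start with x ≡ 3 (mod 4).
  Combine with x ≡ 0 (mod 27): write x = 3 + 4·t and require 3 + 4·t ≡ 0 (mod 27), i.e. 4·t ≡ 0 − 3 ≡ 24 (mod 27). Since 4^(−1) ≡ 7 (mod 27), t ≡ 7·24 ≡ 6 (mod 27). So x ≡ 3 + 4·6 = 27 (mod 108).
Unique solution in [0, 108): x = 27.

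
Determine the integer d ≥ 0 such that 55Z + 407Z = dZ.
(55, 407) = (11); d = 11

In the PID Z, (a, b) is generated by gcd(a, b). Compute gcd(407, 55) with the extended Euclidean algorithm, tracking rows (r, s, t) with s·407 + t·55 = r:
  row A: (407, 1, 0)   [1·407 + 0·55 = 407]
  row B: (55, 0, 1)   [0·407 + 1·55 = 55]
  407 = 7·55 + 22   → row C = row A − 7·row B = (22, 1, −7)   [check: 1·407 − 7·55 = 22]
  55 = 2·22 + 11   → row D = row B − 2·row C = (11, −2, 15)   [check: −2·407 + 15·55 = 11]
  22 = 2·11 + 0   → remainder 0, stop. gcd = 11 (last nonzero row D).
So gcd(55, 407) = 11, with Bézout identity −2·407 + 15·55 = 11. Containment (⊇): the Bézout identity exhibits 11 as an element of (55, 407), giving (11) ⊆ (55, 407). Containment (⊆): since 11 | 55 and 11 | 407 (55 = 11·5, 407 = 11·37), every Z-linear combination of 55 and 407 is divisible by 11, so (55, 407) ⊆ (11). Therefore (55, 407) = (11), d = 11.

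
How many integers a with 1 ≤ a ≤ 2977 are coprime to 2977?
2736

The number of a ∈ {1, ..., 2977} with gcd(a, 2977) = 1 is by definition Euler's totient φ(2977). φ is multiplicative, with φ(p^e) = p^e − p^(e−1). Factorise 2977 = 13 · 229. Then
  φ(2977) = (13 − 1) · (229 − 1) = 12 · 228 = 2736.
So there are 2736 such integers.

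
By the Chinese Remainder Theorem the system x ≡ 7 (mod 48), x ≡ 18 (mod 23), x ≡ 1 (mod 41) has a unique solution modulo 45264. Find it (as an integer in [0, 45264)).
x ≡ 31735 (mod 45264); the representative in [0, 45264) is 31735

The moduli 48, 23, 41 are pairwise coprime, so by the CRT there is a unique solution mod 48·23·41 = 45264.
Solve by successive substitution. Start with x ≡ 7 (mod 48).
  Combine with x ≡ 18 (mod 23): write x = 7 + 48·t and require 7 + 48·t ≡ 18 (mod 23), i.e. 48·t ≡ 18 − 7 ≡ 11 (mod 23). Since 48^(−1) ≡ 12 (mod 23) (48 ≡ 2 (mod 23)), t ≡ 12·11 ≡ 17 (mod 23). So x ≡ 7 + 48·17 = 823 (mod 1104).
  Combine with x ≡ 1 (mod 41): write x = 823 + 1104·t and require 823 + 1104·t ≡ 1 (mod 41), i.e. 1104·t ≡ 1 − 823 ≡ 39 (mod 41). Since 1104^(−1) ≡ 27 (mod 41) (1104 ≡ 38 (mod 41)), t ≡ 27·39 ≡ 28 (mod 41). So x ≡ 823 + 1104·28 = 31735 (mod 45264).
Unique solution in [0, 45264): x = 31735.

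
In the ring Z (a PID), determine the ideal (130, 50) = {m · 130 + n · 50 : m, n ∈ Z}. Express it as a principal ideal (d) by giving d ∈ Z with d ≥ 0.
In the PID Z, (a, b) is generated by gcd(a, b). Compute gcd(130, 50) with the extended Euclidean algorithm, tracking rows (r, s, t) with s·130 + t·50 = r:
  row A: (130, 1, 0)   [1·130 + 0·50 = 130]
  row B: (50, 0, 1)   [0·130 + 1·50 = 50]
  130 = 2·50 + 30   → row C = row A − 2·row B = (30, 1, −2)   [check: 1·130 − 2·50 = 30]
  50 = 1·30 + 20   → row D = row B − 1·row C = (20, −1, 3)   [check: −1·130 + 3·50 = 20]
  30 = 1·20 + 10   → row E = row C − 1·row D = (10, 2, −5)   [check: 2·130 − 5·50 = 10]
  20 = 2·10 + 0   → remainder 0, stop. gcd = 10 (last nonzero row E).
So gcd(130, 50) = 10, with Bézout identity 2·130 − 5·50 = 10. Containment (⊇): the Bézout identity exhibits 10 as an element of (130, 50), giving (10) ⊆ (130, 50). Containment (⊆): since 10 | 130 and 10 | 50 (130 = 10·13, 50 = 10·5), every Z-linear combination of 130 and 50 is divisible by 10, so (130, 50) ⊆ (10). Therefore (130, 50) = (10), d = 10.

Final answer: (130, 50) = (10); d = 10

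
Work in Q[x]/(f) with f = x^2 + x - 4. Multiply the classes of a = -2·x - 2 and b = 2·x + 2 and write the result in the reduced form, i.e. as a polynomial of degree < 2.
First multiply in Q[x] without reducing: a · b = -4·x^2 - 8·x - 4. Now divide by f(x) = x^2 + x - 4, eliminating the leading term at each step:
  leading term -4·x^2: subtract (-4)·f(x) = -4·x^2 - 4·x + 16, leaving -4·x - 20
The degree is now < 2, so this is the remainder. Hence a · b ≡ -4·x - 20 in Q[x]/(f).

Final answer: a · b ≡ -4·x - 20 (mod f(x))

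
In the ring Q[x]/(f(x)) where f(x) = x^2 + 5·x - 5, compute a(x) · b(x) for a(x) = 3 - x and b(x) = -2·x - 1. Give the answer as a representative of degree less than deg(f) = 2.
a · b ≡ 7 - 15·x (mod f(x))

First multiply in Q[x] without reducing: a · b = 2·x^2 - 5·x - 3. Now divide by f(x) = x^2 + 5·x - 5, eliminating the leading term at each step:
  leading term 2·x^2: subtract (2)·f(x) = 2·x^2 + 10·x - 10, leaving 7 - 15·x
The degree is now < 2, so this is the remainder. Hence a · b ≡ 7 - 15·x in Q[x]/(f).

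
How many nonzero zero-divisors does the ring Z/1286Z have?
Z/1286Z has 643 nonzero zero-divisors

In Z/1286Z each nonzero element is either a unit (gcd with 1286 is 1) or a zero-divisor (gcd > 1). The number of units is φ(1286): factorise 1286 = 2 · 643, so φ(1286) = (2 − 1) · (643 − 1) = 1 · 642 = 642. The nonzero elements number 1286 − 1 = 1285. Hence the nonzero zero-divisors number 1285 − 642 = 643.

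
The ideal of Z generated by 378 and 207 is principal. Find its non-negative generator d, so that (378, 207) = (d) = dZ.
In the PID Z, (a, b) is generated by gcd(a, b). Compute gcd(378, 207) with the extended Euclidean algorithm, tracking rows (r, s, t) with s·378 + t·207 = r:
  row A: (378, 1, 0)   [1·378 + 0·207 = 378]
  row B: (207, 0, 1)   [0·378 + 1·207 = 207]
  378 = 1·207 + 171   → row C = row A − 1·row B = (171, 1, −1)   [check: 1·378 − 1·207 = 171]
  207 = 1·171 + 36   → row D = row B − 1·row C = (36, −1, 2)   [check: −1·378 + 2·207 = 36]
  171 = 4·36 + 27   → row E = row C − 4·row D = (27, 5, −9)   [check: 5·378 − 9·207 = 27]
  36 = 1·27 + 9   → row F = row D − 1·row E = (9, −6, 11)   [check: −6·378 + 11·207 = 9]
  27 = 3·9 + 0   → remainder 0, stop. gcd = 9 (last nonzero row F).
So gcd(378, 207) = 9, with Bézout identity −6·378 + 11·207 = 9. Containment (⊇): the Bézout identity exhibits 9 as an element of (378, 207), giving (9) ⊆ (378, 207). Containment (⊆): since 9 | 378 and 9 | 207 (378 = 9·42, 207 = 9·23), every Z-linear combination of 378 and 207 is divisible by 9, so (378, 207) ⊆ (9). Therefore (378, 207) = (9), d = 9.

Final answer: (378, 207) = (9); d = 9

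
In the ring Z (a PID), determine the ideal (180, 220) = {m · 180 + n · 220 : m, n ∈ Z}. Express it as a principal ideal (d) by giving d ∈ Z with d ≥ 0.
(180, 220) = (20); d = 20

In the PID Z, (a, b) is generated by gcd(a, b). Compute gcd(220, 180) with the extended Euclidean algorithm, tracking rows (r, s, t) with s·220 + t·180 = r:
  row A: (220, 1, 0)   [1·220 + 0·180 = 220]
  row B: (180, 0, 1)   [0·220 + 1·180 = 180]
  220 = 1·180 + 40   → row C = row A − 1·row B = (40, 1, −1)   [check: 1·220 − 1·180 = 40]
  180 = 4·40 + 20   → row D = row B − 4·row C = (20, −4, 5)   [check: −4·220 + 5·180 = 20]
  40 = 2·20 + 0   → remainder 0, stop. gcd = 20 (last nonzero row D).
So gcd(180, 220) = 20, with Bézout identity −4·220 + 5·180 = 20. Containment (⊇): the Bézout identity exhibits 20 as an element of (180, 220), giving (20) ⊆ (180, 220). Containment (⊆): since 20 | 180 and 20 | 220 (180 = 20·9, 220 = 20·11), every Z-linear combination of 180 and 220 is divisible by 20, so (180, 220) ⊆ (20). Therefore (180, 220) = (20), d = 20.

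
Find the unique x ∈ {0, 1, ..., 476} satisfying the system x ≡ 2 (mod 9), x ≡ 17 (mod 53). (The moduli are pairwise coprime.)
The moduli 9, 53 are pairwise coprime, so by the CRT there is a unique solution mod 9·53 = 477.
Solve by successive substitution. Start with x ≡ 2 (mod 9).
  Combine with x ≡ 17 (mod 53): write x = 2 + 9·t and require 2 + 9·t ≡ 17 (mod 53), i.e. 9·t ≡ 17 − 2 ≡ 15 (mod 53). Since 9^(−1) ≡ 6 (mod 53), t ≡ 6·15 ≡ 37 (mod 53). So x ≡ 2 + 9·37 = 335 (mod 477).
Unique solution in [0, 477): x = 335.

Final answer: x ≡ 335 (mod 477); the representative in [0, 477) is 335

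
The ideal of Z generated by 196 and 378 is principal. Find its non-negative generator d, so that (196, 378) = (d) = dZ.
(196, 378) = (14); d = 14

In the PID Z, (a, b) is generated by gcd(a, b). Compute gcd(378, 196) with the extended Euclidean algorithm, tracking rows (r, s, t) with s·378 + t·196 = r:
  row A: (378, 1, 0)   [1·378 + 0·196 = 378]
  row B: (196, 0, 1)   [0·378 + 1·196 = 196]
  378 = 1·196 + 182   → row C = row A − 1·row B = (182, 1, −1)   [check: 1·378 − 1·196 = 182]
  196 = 1·182 + 14   → row D = row B − 1·row C = (14, −1, 2)   [check: −1·378 + 2·196 = 14]
  182 = 13·14 + 0   → remainder 0, stop. gcd = 14 (last nonzero row D).
So gcd(196, 378) = 14, with Bézout identity −1·378 + 2·196 = 14. Containment (⊇): the Bézout identity exhibits 14 as an element of (196, 378), giving (14) ⊆ (196, 378). Containment (⊆): since 14 | 196 and 14 | 378 (196 = 14·14, 378 = 14·27), every Z-linear combination of 196 and 378 is divisible by 14, so (196, 378) ⊆ (14). Therefore (196, 378) = (14), d = 14.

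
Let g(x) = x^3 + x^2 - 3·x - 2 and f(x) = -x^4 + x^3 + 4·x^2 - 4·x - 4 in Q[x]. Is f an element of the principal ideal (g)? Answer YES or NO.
NO

In Q[x] the ideal (g) consists of all multiples of g, so f ∈ (g) iff g | f, i.e. iff the remainder of f on division by g is 0. Divide f by g (g is monic, so eliminate the leading term of the running remainder at each step):
  leading term -x^4: subtract (-x)·g(x) = -x^4 - x^3 + 3·x^2 + 2·x, leaving 2·x^3 + x^2 - 6·x - 4
  leading term 2·x^3: subtract (2)·g(x) = 2·x^3 + 2·x^2 - 6·x - 4, leaving -x^2
The remainder r(x) = -x^2 ≠ 0 (and deg r < deg g), so g ∤ f, i.e. f ∉ (g).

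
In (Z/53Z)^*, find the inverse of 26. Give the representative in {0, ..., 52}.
Apply the extended Euclidean algorithm to (53, 26), tracking rows (r, s, t) with s·53 + t·26 = r. Each division r_prev = q·r_cur + r_new produces the new row as (previous row) − q·(current row):
  row A: (53, 1, 0)   [1·53 + 0·26 = 53]
  row B: (26, 0, 1)   [0·53 + 1·26 = 26]
  53 = 2·26 + 1   → row C = row A − 2·row B = (1, 1, −2)   [check: 1·53 − 2·26 = 1]
  26 = 26·1 + 0   → remainder 0, stop. gcd = 1 (last nonzero row C).
The gcd is 1, so 26 is invertible mod 53. The last nonzero row gives 1·53 − 2·26 = 1, so t = −2. So 26^(−1) ≡ −2 ≡ 51 (mod 53). Verify: 26 · 51 = 1326 ≡ 1 (mod 53). ✓

Final answer: 26^(−1) ≡ 51 (mod 53)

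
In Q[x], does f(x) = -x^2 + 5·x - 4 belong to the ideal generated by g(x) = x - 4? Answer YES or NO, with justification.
YES

In Q[x] the ideal (g) consists of all multiples of g, so f ∈ (g) iff g | f, i.e. iff the remainder of f on division by g is 0. Divide f by g (g is monic, so eliminate the leading term of the running remainder at each step):
  leading term -x^2: subtract (-x)·g(x) = -x^2 + 4·x, leaving x - 4
  leading term x: subtract (1)·g(x) = x - 4, leaving 0
The remainder is 0, so f(x) = g(x) · h(x) with h(x) = 1 - x. Hence g | f, i.e. f ∈ (g).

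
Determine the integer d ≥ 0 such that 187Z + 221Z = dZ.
In the PID Z, (a, b) is generated by gcd(a, b). Compute gcd(221, 187) with the extended Euclidean algorithm, tracking rows (r, s, t) with s·221 + t·187 = r:
  row A: (221, 1, 0)   [1·221 + 0·187 = 221]
  row B: (187, 0, 1)   [0·221 + 1·187 = 187]
  221 = 1·187 + 34   → row C = row A − 1·row B = (34, 1, −1)   [check: 1·221 − 1·187 = 34]
  187 = 5·34 + 17   → row D = row B − 5·row C = (17, −5, 6)   [check: −5·221 + 6·187 = 17]
  34 = 2·17 + 0   → remainder 0, stop. gcd = 17 (last nonzero row D).
So gcd(187, 221) = 17, with Bézout identity −5·221 + 6·187 = 17. Containment (⊇): the Bézout identity exhibits 17 as an element of (187, 221), giving (17) ⊆ (187, 221). Containment (⊆): since 17 | 187 and 17 | 221 (187 = 17·11, 221 = 17·13), every Z-linear combination of 187 and 221 is divisible by 17, so (187, 221) ⊆ (17). Therefore (187, 221) = (17), d = 17.

Final answer: (187, 221) = (17); d = 17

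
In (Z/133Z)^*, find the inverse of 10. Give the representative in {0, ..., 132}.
10^(−1) ≡ 40 (mod 133)

Apply the extended Euclidean algorithm to (133, 10), tracking rows (r, s, t) with s·133 + t·10 = r. Each division r_prev = q·r_cur + r_new produces the new row as (previous row) − q·(current row):
  row A: (133, 1, 0)   [1·133 + 0·10 = 133]
  row B: (10, 0, 1)   [0·133 + 1·10 = 10]
  133 = 13·10 + 3   → row C = row A − 13·row B = (3, 1, −13)   [check: 1·133 − 13·10 = 3]
  10 = 3·3 + 1   → row D = row B − 3·row C = (1, −3, 40)   [check: −3·133 + 40·10 = 1]
  3 = 3·1 + 0   → remainder 0, stop. gcd = 1 (last nonzero row D).
The gcd is 1, so 10 is invertible mod 133. The last nonzero row gives −3·133 + 40·10 = 1, so t = 40. So 10^(−1) ≡ 40 (mod 133). Verify: 10 · 40 = 400 ≡ 1 (mod 133). ✓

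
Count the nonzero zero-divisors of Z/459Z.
Z/459Z has 170 nonzero zero-divisors

In Z/459Z each nonzero element is either a unit (gcd with 459 is 1) or a zero-divisor (gcd > 1). The number of units is φ(459): factorise 459 = 3^3 · 17, so φ(459) = (3^3 − 3^2) · (17 − 1) = 18 · 16 = 288. The nonzero elements number 459 − 1 = 458. Hence the nonzero zero-divisors number 458 − 288 = 170.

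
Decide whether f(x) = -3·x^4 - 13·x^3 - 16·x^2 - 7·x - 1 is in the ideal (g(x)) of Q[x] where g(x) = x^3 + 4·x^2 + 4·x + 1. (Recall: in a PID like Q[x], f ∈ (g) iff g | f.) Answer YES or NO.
In Q[x] the ideal (g) consists of all multiples of g, so f ∈ (g) iff g | f, i.e. iff the remainder of f on division by g is 0. Divide f by g (g is monic, so eliminate the leading term of the running remainder at each step):
  leading term -3·x^4: subtract (-3·x)·g(x) = -3·x^4 - 12·x^3 - 12·x^2 - 3·x, leaving -x^3 - 4·x^2 - 4·x - 1
  leading term -x^3: subtract (-1)·g(x) = -x^3 - 4·x^2 - 4·x - 1, leaving 0
The remainder is 0, so f(x) = g(x) · h(x) with h(x) = -3·x - 1. Hence g | f, i.e. f ∈ (g).

Final answer: YES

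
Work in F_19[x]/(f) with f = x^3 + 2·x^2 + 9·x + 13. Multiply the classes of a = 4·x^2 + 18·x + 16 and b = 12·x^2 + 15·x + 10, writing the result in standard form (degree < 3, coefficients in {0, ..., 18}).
Multiply as integer polynomials: a · b = 48·x^4 + 276·x^3 + 502·x^2 + 420·x + 160. Reducing coefficients mod 19: a · b ≡ 10·x^4 + 10·x^3 + 8·x^2 + 2·x + 8. Now divide by f(x) = x^3 + 2·x^2 + 9·x + 13 in F_19[x], eliminating the leading term at each step:
  leading term 10·x^4: subtract (10·x)·f(x) = 10·x^4 + x^3 + 14·x^2 + 16·x, leaving 9·x^3 + 13·x^2 + 5·x + 8 (coefficients mod 19)
  leading term 9·x^3: subtract (9)·f(x) = 9·x^3 + 18·x^2 + 5·x + 3, leaving 14·x^2 + 5 (coefficients mod 19)
The degree is now < 3, so this is the remainder. Hence a · b ≡ 14·x^2 + 5 in F_19[x]/(f).

Final answer: a · b ≡ 14·x^2 + 5 (mod f(x))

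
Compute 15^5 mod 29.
10

Use repeated squaring. Binary(5) = 101. Walk through the bits of the exponent 5 left-to-right: at each bit after the leading one, square the running value, then multiply by 15 if the bit is 1 (always reducing mod 29):
  bit 1 = 1 (leading): start with 15.
  bit 2 = 0: square 15^2 = 225 ≡ 22 (mod 29).
  bit 3 = 1: square 22^2 = 484 ≡ 20; bit is 1, so multiply 20·15 = 300 ≡ 10 (mod 29).
Final value: 15^5 ≡ 10 (mod 29).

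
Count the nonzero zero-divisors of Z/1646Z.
In Z/1646Z each nonzero element is either a unit (gcd with 1646 is 1) or a zero-divisor (gcd > 1). The number of units is φ(1646): factorise 1646 = 2 · 823, so φ(1646) = (2 − 1) · (823 − 1) = 1 · 822 = 822. The nonzero elements number 1646 − 1 = 1645. Hence the nonzero zero-divisors number 1645 − 822 = 823.

Final answer: Z/1646Z has 823 nonzero zero-divisors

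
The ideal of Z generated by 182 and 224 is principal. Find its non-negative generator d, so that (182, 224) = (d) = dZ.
In the PID Z, (a, b) is generated by gcd(a, b). Compute gcd(224, 182) with the extended Euclidean algorithm, tracking rows (r, s, t) with s·224 + t·182 = r:
  row A: (224, 1, 0)   [1·224 + 0·182 = 224]
  row B: (182, 0, 1)   [0·224 + 1·182 = 182]
  224 = 1·182 + 42   → row C = row A − 1·row B = (42, 1, −1)   [check: 1·224 − 1·182 = 42]
  182 = 4·42 + 14   → row D = row B − 4·row C = (14, −4, 5)   [check: −4·224 + 5·182 = 14]
  42 = 3·14 + 0   → remainder 0, stop. gcd = 14 (last nonzero row D).
So gcd(182, 224) = 14, with Bézout identity −4·224 + 5·182 = 14. Containment (⊇): the Bézout identity exhibits 14 as an element of (182, 224), giving (14) ⊆ (182, 224). Containment (⊆): since 14 | 182 and 14 | 224 (182 = 14·13, 224 = 14·16), every Z-linear combination of 182 and 224 is divisible by 14, so (182, 224) ⊆ (14). Therefore (182, 224) = (14), d = 14.

Final answer: (182, 224) = (14); d = 14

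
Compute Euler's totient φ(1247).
φ(1247) = 1176

φ is multiplicative, with φ(p^e) = p^e − p^(e−1). Factorise 1247 = 29 · 43. Then
  φ(1247) = (29 − 1) · (43 − 1) = 28 · 42 = 1176.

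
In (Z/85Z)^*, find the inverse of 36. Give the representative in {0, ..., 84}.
36^(−1) ≡ 26 (mod 85)

Apply the extended Euclidean algorithm to (85, 36), tracking rows (r, s, t) with s·85 + t·36 = r. Each division r_prev = q·r_cur + r_new produces the new row as (previous row) − q·(current row):
  row A: (85, 1, 0)   [1·85 + 0·36 = 85]
  row B: (36, 0, 1)   [0·85 + 1·36 = 36]
  85 = 2·36 + 13   → row C = row A − 2·row B = (13, 1, −2)   [check: 1·85 − 2·36 = 13]
  36 = 2·13 + 10   → row D = row B − 2·row C = (10, −2, 5)   [check: −2·85 + 5·36 = 10]
  13 = 1·10 + 3   → row E = row C − 1·row D = (3, 3, −7)   [check: 3·85 − 7·36 = 3]
  10 = 3·3 + 1   → row F = row D − 3·row E = (1, −11, 26)   [check: −11·85 + 26·36 = 1]
  3 = 3·1 + 0   → remainder 0, stop. gcd = 1 (last nonzero row F).
The gcd is 1, so 36 is invertible mod 85. The last nonzero row gives −11·85 + 26·36 = 1, so t = 26. So 36^(−1) ≡ 26 (mod 85). Verify: 36 · 26 = 936 ≡ 1 (mod 85). ✓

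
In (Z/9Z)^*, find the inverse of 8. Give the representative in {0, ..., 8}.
8^(−1) ≡ 8 (mod 9)

Apply the extended Euclidean algorithm to (9, 8), tracking rows (r, s, t) with s·9 + t·8 = r. Each division r_prev = q·r_cur + r_new produces the new row as (previous row) − q·(current row):
  row A: (9, 1, 0)   [1·9 + 0·8 = 9]
  row B: (8, 0, 1)   [0·9 + 1·8 = 8]
  9 = 1·8 + 1   → row C = row A − 1·row B = (1, 1, −1)   [check: 1·9 − 1·8 = 1]
  8 = 8·1 + 0   → remainder 0, stop. gcd = 1 (last nonzero row C).
The gcd is 1, so 8 is invertible mod 9. The last nonzero row gives 1·9 − 1·8 = 1, so t = −1. So 8^(−1) ≡ −1 ≡ 8 (mod 9). Verify: 8 · 8 = 64 ≡ 1 (mod 9). ✓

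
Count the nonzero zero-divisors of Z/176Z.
In Z/176Z each nonzero element is either a unit (gcd with 176 is 1) or a zero-divisor (gcd > 1). The number of units is φ(176): factorise 176 = 2^4 · 11, so φ(176) = (2^4 − 2^3) · (11 − 1) = 8 · 10 = 80. The nonzero elements number 176 − 1 = 175. Hence the nonzero zero-divisors number 175 − 80 = 95.

Final answer: Z/176Z has 95 nonzero zero-divisors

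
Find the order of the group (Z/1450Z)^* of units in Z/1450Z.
|(Z/1450Z)^*| = 560

(Z/1450Z)^* consists of the classes a with gcd(a, 1450) = 1, so its order is φ(1450). φ is multiplicative, with φ(p^e) = p^e − p^(e−1). Factorise 1450 = 2 · 5^2 · 29. Then
  φ(1450) = (2 − 1) · (5^2 − 5^1) · (29 − 1) = 1 · 20 · 28 = 560.
Thus |(Z/1450Z)^*| = 560.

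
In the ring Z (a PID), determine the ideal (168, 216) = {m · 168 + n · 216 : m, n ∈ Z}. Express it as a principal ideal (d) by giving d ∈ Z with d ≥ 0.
In the PID Z, (a, b) is generated by gcd(a, b). Compute gcd(216, 168) with the extended Euclidean algorithm, tracking rows (r, s, t) with s·216 + t·168 = r:
  row A: (216, 1, 0)   [1·216 + 0·168 = 216]
  row B: (168, 0, 1)   [0·216 + 1·168 = 168]
  216 = 1·168 + 48   → row C = row A − 1·row B = (48, 1, −1)   [check: 1·216 − 1·168 = 48]
  168 = 3·48 + 24   → row D = row B − 3·row C = (24, −3, 4)   [check: −3·216 + 4·168 = 24]
  48 = 2·24 + 0   → remainder 0, stop. gcd = 24 (last nonzero row D).
So gcd(168, 216) = 24, with Bézout identity −3·216 + 4·168 = 24. Containment (⊇): the Bézout identity exhibits 24 as an element of (168, 216), giving (24) ⊆ (168, 216). Containment (⊆): since 24 | 168 and 24 | 216 (168 = 24·7, 216 = 24·9), every Z-linear combination of 168 and 216 is divisible by 24, so (168, 216) ⊆ (24). Therefore (168, 216) = (24), d = 24.

Final answer: (168, 216) = (24); d = 24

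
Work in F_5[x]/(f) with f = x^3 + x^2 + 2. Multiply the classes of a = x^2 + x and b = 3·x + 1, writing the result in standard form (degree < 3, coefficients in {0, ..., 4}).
a · b ≡ x^2 + x + 4 (mod f(x))

Multiply as integer polynomials: a · b = 3·x^3 + 4·x^2 + x. Reducing coefficients mod 5: a · b ≡ 3·x^3 + 4·x^2 + x. Now divide by f(x) = x^3 + x^2 + 2 in F_5[x], eliminating the leading term at each step:
  leading term 3·x^3: subtract (3)·f(x) = 3·x^3 + 3·x^2 + 1, leaving x^2 + x + 4 (coefficients mod 5)
The degree is now < 3, so this is the remainder. Hence a · b ≡ x^2 + x + 4 in F_5[x]/(f).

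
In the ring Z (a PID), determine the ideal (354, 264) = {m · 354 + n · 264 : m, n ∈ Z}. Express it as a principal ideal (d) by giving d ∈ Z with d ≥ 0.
(354, 264) = (6); d = 6

In the PID Z, (a, b) is generated by gcd(a, b). Compute gcd(354, 264) with the extended Euclidean algorithm, tracking rows (r, s, t) with s·354 + t·264 = r:
  row A: (354, 1, 0)   [1·354 + 0·264 = 354]
  row B: (264, 0, 1)   [0·354 + 1·264 = 264]
  354 = 1·264 + 90   → row C = row A − 1·row B = (90, 1, −1)   [check: 1·354 − 1·264 = 90]
  264 = 2·90 + 84   → row D = row B − 2·row C = (84, −2, 3)   [check: −2·354 + 3·264 = 84]
  90 = 1·84 + 6   → row E = row C − 1·row D = (6, 3, −4)   [check: 3·354 − 4·264 = 6]
  84 = 14·6 + 0   → remainder 0, stop. gcd = 6 (last nonzero row E).
So gcd(354, 264) = 6, with Bézout identity 3·354 − 4·264 = 6. Containment (⊇): the Bézout identity exhibits 6 as an element of (354, 264), giving (6) ⊆ (354, 264). Containment (⊆): since 6 | 354 and 6 | 264 (354 = 6·59, 264 = 6·44), every Z-linear combination of 354 and 264 is divisible by 6, so (354, 264) ⊆ (6). Therefore (354, 264) = (6), d = 6.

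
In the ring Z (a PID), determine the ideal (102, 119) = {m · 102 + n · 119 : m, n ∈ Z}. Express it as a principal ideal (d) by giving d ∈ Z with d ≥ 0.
(102, 119) = (17); d = 17

In the PID Z, (a, b) is generated by gcd(a, b). Compute gcd(119, 102) with the extended Euclidean algorithm, tracking rows (r, s, t) with s·119 + t·102 = r:
  row A: (119, 1, 0)   [1·119 + 0·102 = 119]
  row B: (102, 0, 1)   [0·119 + 1·102 = 102]
  119 = 1·102 + 17   → row C = row A − 1·row B = (17, 1, −1)   [check: 1·119 − 1·102 = 17]
  102 = 6·17 + 0   → remainder 0, stop. gcd = 17 (last nonzero row C).
So gcd(102, 119) = 17, with Bézout identity 1·119 − 1·102 = 17. Containment (⊇): the Bézout identity exhibits 17 as an element of (102, 119), giving (17) ⊆ (102, 119). Containment (⊆): since 17 | 102 and 17 | 119 (102 = 17·6, 119 = 17·7), every Z-linear combination of 102 and 119 is divisible by 17, so (102, 119) ⊆ (17). Therefore (102, 119) = (17), d = 17.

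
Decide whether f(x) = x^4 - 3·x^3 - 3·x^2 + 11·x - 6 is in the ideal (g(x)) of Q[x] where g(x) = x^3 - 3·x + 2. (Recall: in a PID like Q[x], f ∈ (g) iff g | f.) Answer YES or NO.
In Q[x] the ideal (g) consists of all multiples of g, so f ∈ (g) iff g | f, i.e. iff the remainder of f on division by g is 0. Divide f by g (g is monic, so eliminate the leading term of the running remainder at each step):
  leading term x^4: subtract (x)·g(x) = x^4 - 3·x^2 + 2·x, leaving -3·x^3 + 9·x - 6
  leading term -3·x^3: subtract (-3)·g(x) = -3·x^3 + 9·x - 6, leaving 0
The remainder is 0, so f(x) = g(x) · h(x) with h(x) = x - 3. Hence g | f, i.e. f ∈ (g).

Final answer: YES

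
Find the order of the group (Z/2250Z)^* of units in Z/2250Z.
(Z/2250Z)^* consists of the classes a with gcd(a, 2250) = 1, so its order is φ(2250). φ is multiplicative, with φ(p^e) = p^e − p^(e−1). Factorise 2250 = 2 · 3^2 · 5^3. Then
  φ(2250) = (2 − 1) · (3^2 − 3^1) · (5^3 − 5^2) = 1 · 6 · 100 = 600.
Thus |(Z/2250Z)^*| = 600.

Final answer: |(Z/2250Z)^*| = 600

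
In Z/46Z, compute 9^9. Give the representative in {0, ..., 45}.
Use repeated squaring. Binary(9) = 1001. Walk through the bits of the exponent 9 left-to-right: at each bit after the leading one, square the running value, then multiply by 9 if the bit is 1 (always reducing mod 46):
  bit 1 = 1 (leading): start with 9.
  bit 2 = 0: square 9^2 = 81 ≡ 35 (mod 46).
  bit 3 = 0: square 35^2 = 1225 ≡ 29 (mod 46).
  bit 4 = 1: square 29^2 = 841 ≡ 13; bit is 1, so multiply 13·9 = 117 ≡ 25 (mod 46).
Final value: 9^9 ≡ 25 (mod 46).

Final answer: 25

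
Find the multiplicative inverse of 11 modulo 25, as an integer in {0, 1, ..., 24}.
Apply the extended Euclidean algorithm to (25, 11), tracking rows (r, s, t) with s·25 + t·11 = r. Each division r_prev = q·r_cur + r_new produces the new row as (previous row) − q·(current row):
  row A: (25, 1, 0)   [1·25 + 0·11 = 25]
  row B: (11, 0, 1)   [0·25 + 1·11 = 11]
  25 = 2·11 + 3   → row C = row A − 2·row B = (3, 1, −2)   [check: 1·25 − 2·11 = 3]
  11 = 3·3 + 2   → row D = row B − 3·row C = (2, −3, 7)   [check: −3·25 + 7·11 = 2]
  3 = 1·2 + 1   → row E = row C − 1·row D = (1, 4, −9)   [check: 4·25 − 9·11 = 1]
  2 = 2·1 + 0   → remainder 0, stop. gcd = 1 (last nonzero row E).
The gcd is 1, so 11 is invertible mod 25. The last nonzero row gives 4·25 − 9·11 = 1, so t = −9. So 11^(−1) ≡ −9 ≡ 16 (mod 25). Verify: 11 · 16 = 176 ≡ 1 (mod 25). ✓

Final answer: 11^(−1) ≡ 16 (mod 25)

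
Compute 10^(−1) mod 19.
Apply the extended Euclidean algorithm to (19, 10), tracking rows (r, s, t) with s·19 + t·10 = r. Each division r_prev = q·r_cur + r_new produces the new row as (previous row) − q·(current row):
  row A: (19, 1, 0)   [1·19 + 0·10 = 19]
  row B: (10, 0, 1)   [0·19 + 1·10 = 10]
  19 = 1·10 + 9   → row C = row A − 1·row B = (9, 1, −1)   [check: 1·19 − 1·10 = 9]
  10 = 1·9 + 1   → row D = row B − 1·row C = (1, −1, 2)   [check: −1·19 + 2·10 = 1]
  9 = 9·1 + 0   → remainder 0, stop. gcd = 1 (last nonzero row D).
The gcd is 1, so 10 is invertible mod 19. The last nonzero row gives −1·19 + 2·10 = 1, so t = 2. So 10^(−1) ≡ 2 (mod 19). Verify: 10 · 2 = 20 ≡ 1 (mod 19). ✓

Final answer: 10^(−1) ≡ 2 (mod 19)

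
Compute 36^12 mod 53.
28

Use repeated squaring. Binary(12) = 1100. Walk through the bits of the exponent 12 left-to-right: at each bit after the leading one, square the running value, then multiply by 36 if the bit is 1 (always reducing mod 53):
  bit 1 = 1 (leading): start with 36.
  bit 2 = 1: square 36^2 = 1296 ≡ 24; bit is 1, so multiply 24·36 = 864 ≡ 16 (mod 53).
  bit 3 = 0: square 16^2 = 256 ≡ 44 (mod 53).
  bit 4 = 0: square 44^2 = 1936 ≡ 28 (mod 53).
Final value: 36^12 ≡ 28 (mod 53).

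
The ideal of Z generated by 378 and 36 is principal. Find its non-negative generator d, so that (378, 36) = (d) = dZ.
In the PID Z, (a, b) is generated by gcd(a, b). Compute gcd(378, 36) with the extended Euclidean algorithm, tracking rows (r, s, t) with s·378 + t·36 = r:
  row A: (378, 1, 0)   [1·378 + 0·36 = 378]
  row B: (36, 0, 1)   [0·378 + 1·36 = 36]
  378 = 10·36 + 18   → row C = row A − 10·row B = (18, 1, −10)   [check: 1·378 − 10·36 = 18]
  36 = 2·18 + 0   → remainder 0, stop. gcd = 18 (last nonzero row C).
So gcd(378, 36) = 18, with Bézout identity 1·378 − 10·36 = 18. Containment (⊇): the Bézout identity exhibits 18 as an element of (378, 36), giving (18) ⊆ (378, 36). Containment (⊆): since 18 | 378 and 18 | 36 (378 = 18·21, 36 = 18·2), every Z-linear combination of 378 and 36 is divisible by 18, so (378, 36) ⊆ (18). Therefore (378, 36) = (18), d = 18.

Final answer: (378, 36) = (18); d = 18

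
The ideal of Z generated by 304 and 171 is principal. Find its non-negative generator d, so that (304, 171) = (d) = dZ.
(304, 171) = (19); d = 19

In the PID Z, (a, b) is generated by gcd(a, b). Compute gcd(304, 171) with the extended Euclidean algorithm, tracking rows (r, s, t) with s·304 + t·171 = r:
  row A: (304, 1, 0)   [1·304 + 0·171 = 304]
  row B: (171, 0, 1)   [0·304 + 1·171 = 171]
  304 = 1·171 + 133   → row C = row A − 1·row B = (133, 1, −1)   [check: 1·304 − 1·171 = 133]
  171 = 1·133 + 38   → row D = row B − 1·row C = (38, −1, 2)   [check: −1·304 + 2·171 = 38]
  133 = 3·38 + 19   → row E = row C − 3·row D = (19, 4, −7)   [check: 4·304 − 7·171 = 19]
  38 = 2·19 + 0   → remainder 0, stop. gcd = 19 (last nonzero row E).
So gcd(304, 171) = 19, with Bézout identity 4·304 − 7·171 = 19. Containment (⊇): the Bézout identity exhibits 19 as an element of (304, 171), giving (19) ⊆ (304, 171). Containment (⊆): since 19 | 304 and 19 | 171 (304 = 19·16, 171 = 19·9), every Z-linear combination of 304 and 171 is divisible by 19, so (304, 171) ⊆ (19). Therefore (304, 171) = (19), d = 19.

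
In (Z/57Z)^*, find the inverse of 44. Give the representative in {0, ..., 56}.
44^(−1) ≡ 35 (mod 57)

Apply the extended Euclidean algorithm to (57, 44), tracking rows (r, s, t) with s·57 + t·44 = r. Each division r_prev = q·r_cur + r_new produces the new row as (previous row) − q·(current row):
  row A: (57, 1, 0)   [1·57 + 0·44 = 57]
  row B: (44, 0, 1)   [0·57 + 1·44 = 44]
  57 = 1·44 + 13   → row C = row A − 1·row B = (13, 1, −1)   [check: 1·57 − 1·44 = 13]
  44 = 3·13 + 5   → row D = row B − 3·row C = (5, −3, 4)   [check: −3·57 + 4·44 = 5]
  13 = 2·5 + 3   → row E = row C − 2·row D = (3, 7, −9)   [check: 7·57 − 9·44 = 3]
  5 = 1·3 + 2   → row F = row D − 1·row E = (2, −10, 13)   [check: −10·57 + 13·44 = 2]
  3 = 1·2 + 1   → row G = row E − 1·row F = (1, 17, −22)   [check: 17·57 − 22·44 = 1]
  2 = 2·1 + 0   → remainder 0, stop. gcd = 1 (last nonzero row G).
The gcd is 1, so 44 is invertible mod 57. The last nonzero row gives 17·57 − 22·44 = 1, so t = −22. So 44^(−1) ≡ −22 ≡ 35 (mod 57). Verify: 44 · 35 = 1540 ≡ 1 (mod 57). ✓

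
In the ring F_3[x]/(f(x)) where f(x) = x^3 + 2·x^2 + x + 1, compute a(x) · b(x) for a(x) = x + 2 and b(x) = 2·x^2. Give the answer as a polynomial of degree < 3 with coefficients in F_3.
a · b ≡ x + 1 (mod f(x))

Multiply as integer polynomials: a · b = 2·x^3 + 4·x^2. Reducing coefficients mod 3: a · b ≡ 2·x^3 + x^2. Now divide by f(x) = x^3 + 2·x^2 + x + 1 in F_3[x], eliminating the leading term at each step:
  leading term 2·x^3: subtract (2)·f(x) = 2·x^3 + x^2 + 2·x + 2, leaving x + 1 (coefficients mod 3)
The degree is now < 3, so this is the remainder. Hence a · b ≡ x + 1 in F_3[x]/(f).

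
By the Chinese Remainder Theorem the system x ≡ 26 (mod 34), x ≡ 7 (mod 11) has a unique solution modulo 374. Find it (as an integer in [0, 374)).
x ≡ 128 (mod 374); the representative in [0, 374) is 128

The moduli 34, 11 are pairwise coprime, so by the CRT there is a unique solution mod 34·11 = 374.
Solve by successive substitution. Start with x ≡ 26 (mod 34).
  Combine with x ≡ 7 (mod 11): write x = 26 + 34·t and require 26 + 34·t ≡ 7 (mod 11), i.e. 34·t ≡ 7 − 26 ≡ 3 (mod 11). Since 34^(−1) ≡ 1 (mod 11) (34 ≡ 1 (mod 11)), t ≡ 1·3 ≡ 3 (mod 11). So x ≡ 26 + 34·3 = 128 (mod 374).
Unique solution in [0, 374): x = 128.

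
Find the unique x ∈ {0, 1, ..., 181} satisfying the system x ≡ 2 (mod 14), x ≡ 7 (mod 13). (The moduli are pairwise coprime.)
x ≡ 72 (mod 182); the representative in [0, 182) is 72

The moduli 14, 13 are pairwise coprime, so by the CRT there is a unique solution mod 14·13 = 182.
Solve by successive substitution. Start with x ≡ 2 (mod 14).
  Combine with x ≡ 7 (mod 13): write x = 2 + 14·t and require 2 + 14·t ≡ 7 (mod 13), i.e. 14·t ≡ 7 − 2 ≡ 5 (mod 13). Since 14^(−1) ≡ 1 (mod 13) (14 ≡ 1 (mod 13)), t ≡ 1·5 ≡ 5 (mod 13). So x ≡ 2 + 14·5 = 72 (mod 182).
Unique solution in [0, 182): x = 72.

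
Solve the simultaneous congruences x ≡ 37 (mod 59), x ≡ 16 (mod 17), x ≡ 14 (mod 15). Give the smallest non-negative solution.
The moduli 59, 17, 15 are pairwise coprime, so by the CRT there is a unique solution mod 59·17·15 = 15045.
Solve by successive substitution. Start with x ≡ 37 (mod 59).
  Combine with x ≡ 16 (mod 17): write x = 37 + 59·t and require 37 + 59·t ≡ 16 (mod 17), i.e. 59·t ≡ 16 − 37 ≡ 13 (mod 17). Since 59^(−1) ≡ 15 (mod 17) (59 ≡ 8 (mod 17)), t ≡ 15·13 ≡ 8 (mod 17). So x ≡ 37 + 59·8 = 509 (mod 1003).
  Combine with x ≡ 14 (mod 15): write x = 509 + 1003·t and require 509 + 1003·t ≡ 14 (mod 15), i.e. 1003·t ≡ 14 − 509 ≡ 0 (mod 15). Since 1003^(−1) ≡ 7 (mod 15) (1003 ≡ 13 (mod 15)), t ≡ 7·0 ≡ 0 (mod 15). So x ≡ 509 + 1003·0 = 509 (mod 15045).
Unique solution in [0, 15045): x = 509.

Final answer: x ≡ 509 (mod 15045); the representative in [0, 15045) is 509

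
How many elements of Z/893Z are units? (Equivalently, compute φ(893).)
Z/893Z has φ(893) = 828 units

An element a ∈ Z/893Z is a unit iff gcd(a, 893) = 1, so the number of units is φ(893). φ is multiplicative, with φ(p^e) = p^e − p^(e−1). Factorise 893 = 19 · 47. Then
  φ(893) = (19 − 1) · (47 − 1) = 18 · 46 = 828.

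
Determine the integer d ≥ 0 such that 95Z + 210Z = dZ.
In the PID Z, (a, b) is generated by gcd(a, b). Compute gcd(210, 95) with the extended Euclidean algorithm, tracking rows (r, s, t) with s·210 + t·95 = r:
  row A: (210, 1, 0)   [1·210 + 0·95 = 210]
  row B: (95, 0, 1)   [0·210 + 1·95 = 95]
  210 = 2·95 + 20   → row C = row A − 2·row B = (20, 1, −2)   [check: 1·210 − 2·95 = 20]
  95 = 4·20 + 15   → row D = row B − 4·row C = (15, −4, 9)   [check: −4·210 + 9·95 = 15]
  20 = 1·15 + 5   → row E = row C − 1·row D = (5, 5, −11)   [check: 5·210 − 11·95 = 5]
  15 = 3·5 + 0   → remainder 0, stop. gcd = 5 (last nonzero row E).
So gcd(95, 210) = 5, with Bézout identity 5·210 − 11·95 = 5. Containment (⊇): the Bézout identity exhibits 5 as an element of (95, 210), giving (5) ⊆ (95, 210). Containment (⊆): since 5 | 95 and 5 | 210 (95 = 5·19, 210 = 5·42), every Z-linear combination of 95 and 210 is divisible by 5, so (95, 210) ⊆ (5). Therefore (95, 210) = (5), d = 5.

Final answer: (95, 210) = (5); d = 5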